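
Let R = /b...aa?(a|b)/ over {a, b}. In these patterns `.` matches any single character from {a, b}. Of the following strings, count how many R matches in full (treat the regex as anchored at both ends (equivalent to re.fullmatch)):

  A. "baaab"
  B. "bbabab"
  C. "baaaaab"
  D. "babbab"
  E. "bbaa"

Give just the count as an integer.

3

A. "baaab" → no match
B. "bbabab" → match
C. "baaaaab" → match
D. "babbab" → match
E. "bbaa" → no match
Total matched: 3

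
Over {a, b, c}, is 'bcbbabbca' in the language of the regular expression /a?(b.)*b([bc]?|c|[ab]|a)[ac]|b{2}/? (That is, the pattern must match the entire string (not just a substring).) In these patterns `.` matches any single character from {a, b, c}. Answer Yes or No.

No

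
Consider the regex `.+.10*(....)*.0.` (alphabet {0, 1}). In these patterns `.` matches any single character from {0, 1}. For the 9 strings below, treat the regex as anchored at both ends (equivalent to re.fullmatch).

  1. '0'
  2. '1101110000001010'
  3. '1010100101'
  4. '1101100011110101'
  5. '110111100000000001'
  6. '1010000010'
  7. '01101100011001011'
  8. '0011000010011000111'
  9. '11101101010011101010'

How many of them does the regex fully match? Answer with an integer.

3

1 → no match
2 → no match
3 → match
4 → match
5 → match
6 → no match
7 → no match
8 → no match
9 → no match
Total matched: 3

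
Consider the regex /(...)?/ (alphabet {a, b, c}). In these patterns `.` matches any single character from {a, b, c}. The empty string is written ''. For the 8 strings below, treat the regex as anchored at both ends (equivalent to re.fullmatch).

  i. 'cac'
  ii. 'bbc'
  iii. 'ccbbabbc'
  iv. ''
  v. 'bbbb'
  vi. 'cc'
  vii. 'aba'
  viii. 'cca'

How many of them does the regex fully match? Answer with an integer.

i → match
ii → match
iii → no match
iv → match
v → no match
vi → no match
vii → match
viii → match
Total matched: 5

5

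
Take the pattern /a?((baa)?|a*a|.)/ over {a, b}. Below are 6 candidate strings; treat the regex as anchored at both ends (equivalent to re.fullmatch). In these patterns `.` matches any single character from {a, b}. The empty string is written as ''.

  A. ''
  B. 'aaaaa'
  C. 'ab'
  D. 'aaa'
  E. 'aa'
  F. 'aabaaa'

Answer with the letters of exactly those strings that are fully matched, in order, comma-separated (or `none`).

A → match
B → match
C → match
D → match
E → match
F → no match

A, B, C, D, E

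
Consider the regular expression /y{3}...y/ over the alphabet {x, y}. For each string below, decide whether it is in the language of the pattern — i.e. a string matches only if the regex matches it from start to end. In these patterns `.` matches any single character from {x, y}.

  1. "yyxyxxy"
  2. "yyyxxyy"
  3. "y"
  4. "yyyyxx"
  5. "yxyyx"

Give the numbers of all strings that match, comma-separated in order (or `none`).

2

1. "yyxyxxy" → no match
2. "yyyxxyy" → match
3. "y" → no match
4. "yyyyxx" → no match — must end with "y"
5. "yxyyx" → no match — must end with "y"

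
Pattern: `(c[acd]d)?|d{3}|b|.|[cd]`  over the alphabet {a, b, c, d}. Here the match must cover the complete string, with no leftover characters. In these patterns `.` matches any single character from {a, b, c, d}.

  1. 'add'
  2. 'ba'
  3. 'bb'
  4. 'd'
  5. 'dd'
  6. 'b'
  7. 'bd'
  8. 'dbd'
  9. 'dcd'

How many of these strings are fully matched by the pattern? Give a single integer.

1. 'add' → no match
2. 'ba' → no match
3. 'bb' → no match
4. 'd' → match
5. 'dd' → no match
6. 'b' → match
7. 'bd' → no match
8. 'dbd' → no match
9. 'dcd' → no match
Total matched: 2

2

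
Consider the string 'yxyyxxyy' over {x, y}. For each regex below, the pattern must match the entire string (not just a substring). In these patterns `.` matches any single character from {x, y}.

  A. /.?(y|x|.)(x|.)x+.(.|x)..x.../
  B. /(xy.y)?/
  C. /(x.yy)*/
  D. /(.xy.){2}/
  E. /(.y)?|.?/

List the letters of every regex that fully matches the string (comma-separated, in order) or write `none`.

D

A → no match
B → no match
C → no match
D → match
E → no match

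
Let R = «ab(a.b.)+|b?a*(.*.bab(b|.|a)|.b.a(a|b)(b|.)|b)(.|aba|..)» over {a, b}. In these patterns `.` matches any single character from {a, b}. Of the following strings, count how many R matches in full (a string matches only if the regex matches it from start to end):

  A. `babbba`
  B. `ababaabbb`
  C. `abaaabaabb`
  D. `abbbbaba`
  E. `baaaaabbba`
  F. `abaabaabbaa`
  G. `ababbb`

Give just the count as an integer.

A → no match
B → no match
C → no match
D → no match
E → no match
F → no match
G → match
Total matched: 1

1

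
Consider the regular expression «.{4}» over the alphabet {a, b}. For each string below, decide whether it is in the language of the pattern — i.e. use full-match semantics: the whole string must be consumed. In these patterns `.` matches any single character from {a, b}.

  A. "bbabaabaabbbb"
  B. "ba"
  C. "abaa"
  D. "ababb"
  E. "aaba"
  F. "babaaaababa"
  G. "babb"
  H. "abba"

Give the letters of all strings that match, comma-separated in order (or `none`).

A → no match
B → no match
C → match
D → no match
E → match
F → no match
G → match
H → match

C, E, G, H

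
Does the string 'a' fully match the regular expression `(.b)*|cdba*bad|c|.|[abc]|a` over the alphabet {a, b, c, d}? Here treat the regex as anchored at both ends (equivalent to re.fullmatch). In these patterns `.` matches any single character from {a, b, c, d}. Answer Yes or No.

Yes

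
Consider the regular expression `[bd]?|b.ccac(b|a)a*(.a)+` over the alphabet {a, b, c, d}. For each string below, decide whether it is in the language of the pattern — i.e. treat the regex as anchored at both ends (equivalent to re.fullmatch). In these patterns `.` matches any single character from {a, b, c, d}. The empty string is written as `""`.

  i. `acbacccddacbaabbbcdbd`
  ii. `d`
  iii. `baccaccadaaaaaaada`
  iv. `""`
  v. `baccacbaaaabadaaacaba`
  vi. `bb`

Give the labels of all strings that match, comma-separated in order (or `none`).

ii, iv, v

i → no match
ii. `d` → match
iii → no match
iv. `""` → match
v → match
vi. `bb` → no match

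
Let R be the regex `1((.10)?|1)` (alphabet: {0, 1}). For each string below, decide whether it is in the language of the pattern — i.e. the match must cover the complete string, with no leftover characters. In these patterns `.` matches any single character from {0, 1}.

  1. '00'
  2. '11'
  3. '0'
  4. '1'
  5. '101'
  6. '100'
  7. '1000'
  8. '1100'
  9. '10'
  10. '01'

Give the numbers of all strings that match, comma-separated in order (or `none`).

1 → no match — must start with '1'
2 → match
3 → no match — must start with '1'
4 → match
5 → no match
6 → no match
7 → no match
8 → no match
9 → no match
10 → no match — must start with '1'

2, 4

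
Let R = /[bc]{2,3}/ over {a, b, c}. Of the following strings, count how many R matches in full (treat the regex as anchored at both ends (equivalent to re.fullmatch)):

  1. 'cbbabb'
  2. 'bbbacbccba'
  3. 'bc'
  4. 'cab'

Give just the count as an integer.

1. 'cbbabb' → no match
2. 'bbbacbccba' → no match
3. 'bc' → match
4. 'cab' → no match
Total matched: 1

1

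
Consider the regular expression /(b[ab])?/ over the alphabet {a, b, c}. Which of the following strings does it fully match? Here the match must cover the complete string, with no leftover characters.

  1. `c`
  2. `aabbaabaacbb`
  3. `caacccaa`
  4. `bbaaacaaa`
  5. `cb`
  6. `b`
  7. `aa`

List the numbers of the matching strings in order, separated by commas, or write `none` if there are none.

1. `c` → no match
2. `aabbaabaacbb` → no match
3. `caacccaa` → no match
4. `bbaaacaaa` → no match
5. `cb` → no match
6. `b` → no match
7. `aa` → no match

none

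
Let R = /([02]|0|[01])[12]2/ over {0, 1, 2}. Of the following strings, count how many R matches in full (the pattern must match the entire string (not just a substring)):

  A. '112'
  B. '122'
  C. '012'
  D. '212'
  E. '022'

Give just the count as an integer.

5

A → match
B → match
C → match
D → match
E → match
Total matched: 5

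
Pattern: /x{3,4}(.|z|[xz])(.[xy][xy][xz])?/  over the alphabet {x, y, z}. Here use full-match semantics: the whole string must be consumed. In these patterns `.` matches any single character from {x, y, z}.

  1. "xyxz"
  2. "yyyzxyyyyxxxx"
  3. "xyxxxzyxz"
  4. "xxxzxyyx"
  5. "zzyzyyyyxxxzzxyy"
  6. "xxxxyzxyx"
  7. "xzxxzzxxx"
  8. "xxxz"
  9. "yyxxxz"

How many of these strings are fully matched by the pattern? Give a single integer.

3

1. "xyxz" → no match
2 → no match — must start with "x"
3. "xyxxxzyxz" → no match
4. "xxxzxyyx" → match
5 → no match — must start with "x"
6. "xxxxyzxyx" → match
7. "xzxxzzxxx" → no match
8. "xxxz" → match
9. "yyxxxz" → no match — must start with "x"
Total matched: 3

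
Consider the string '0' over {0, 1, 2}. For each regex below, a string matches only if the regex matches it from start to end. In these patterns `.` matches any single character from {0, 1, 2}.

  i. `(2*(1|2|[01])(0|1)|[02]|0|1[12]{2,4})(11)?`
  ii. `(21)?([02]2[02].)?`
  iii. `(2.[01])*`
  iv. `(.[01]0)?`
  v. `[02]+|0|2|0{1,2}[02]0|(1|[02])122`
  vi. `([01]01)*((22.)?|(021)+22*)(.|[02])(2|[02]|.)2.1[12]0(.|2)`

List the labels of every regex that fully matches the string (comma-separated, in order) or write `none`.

i → match
ii → no match
iii → no match
iv → no match
v → match
vi → no match

i, v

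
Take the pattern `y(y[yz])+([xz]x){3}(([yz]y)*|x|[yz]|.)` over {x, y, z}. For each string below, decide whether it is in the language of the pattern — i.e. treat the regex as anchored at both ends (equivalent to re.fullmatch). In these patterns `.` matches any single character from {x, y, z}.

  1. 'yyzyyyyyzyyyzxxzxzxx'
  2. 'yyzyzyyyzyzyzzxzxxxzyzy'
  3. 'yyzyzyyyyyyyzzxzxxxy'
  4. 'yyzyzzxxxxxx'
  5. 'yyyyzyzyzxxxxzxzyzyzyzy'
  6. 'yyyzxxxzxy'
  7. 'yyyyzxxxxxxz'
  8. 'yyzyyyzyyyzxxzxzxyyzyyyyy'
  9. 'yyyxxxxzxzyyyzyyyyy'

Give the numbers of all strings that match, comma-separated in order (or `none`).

1 → match
2 → match
3 → match
4. 'yyzyzzxxxxxx' → match
5 → match
6. 'yyyzxxxzxy' → match
7. 'yyyyzxxxxxxz' → match
8 → match
9 → match

1, 2, 3, 4, 5, 6, 7, 8, 9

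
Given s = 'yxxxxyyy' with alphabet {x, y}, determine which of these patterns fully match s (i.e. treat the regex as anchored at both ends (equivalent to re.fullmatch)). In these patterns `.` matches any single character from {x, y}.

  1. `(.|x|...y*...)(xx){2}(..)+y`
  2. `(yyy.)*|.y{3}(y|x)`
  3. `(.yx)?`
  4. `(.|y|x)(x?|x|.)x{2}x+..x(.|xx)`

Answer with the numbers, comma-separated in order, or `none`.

1 → match
2 → no match
3 → no match
4 → no match

1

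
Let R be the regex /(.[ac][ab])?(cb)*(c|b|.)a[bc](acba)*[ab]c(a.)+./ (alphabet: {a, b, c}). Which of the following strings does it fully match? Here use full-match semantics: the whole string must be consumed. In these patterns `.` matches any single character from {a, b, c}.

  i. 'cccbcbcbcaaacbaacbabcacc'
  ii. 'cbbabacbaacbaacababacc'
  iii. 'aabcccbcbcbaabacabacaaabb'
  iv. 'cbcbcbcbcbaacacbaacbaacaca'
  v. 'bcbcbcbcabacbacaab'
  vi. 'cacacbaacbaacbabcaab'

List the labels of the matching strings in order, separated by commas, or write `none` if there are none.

ii, iv, vi

i → no match
ii → match
iii → no match
iv → match
v → no match
vi → match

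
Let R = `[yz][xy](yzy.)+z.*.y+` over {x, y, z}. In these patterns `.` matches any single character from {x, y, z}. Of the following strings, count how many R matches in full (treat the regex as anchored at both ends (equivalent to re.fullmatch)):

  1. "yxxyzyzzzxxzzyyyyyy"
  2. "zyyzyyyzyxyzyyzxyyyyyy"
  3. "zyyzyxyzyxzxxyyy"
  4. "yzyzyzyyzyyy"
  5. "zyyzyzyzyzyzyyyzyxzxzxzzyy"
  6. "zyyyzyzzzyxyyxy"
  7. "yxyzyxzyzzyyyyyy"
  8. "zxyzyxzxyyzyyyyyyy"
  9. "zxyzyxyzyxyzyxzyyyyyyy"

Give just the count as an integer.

6

1 → no match
2 → match
3 → match
4 → no match
5 → match
6 → no match
7 → match
8 → match
9 → match
Total matched: 6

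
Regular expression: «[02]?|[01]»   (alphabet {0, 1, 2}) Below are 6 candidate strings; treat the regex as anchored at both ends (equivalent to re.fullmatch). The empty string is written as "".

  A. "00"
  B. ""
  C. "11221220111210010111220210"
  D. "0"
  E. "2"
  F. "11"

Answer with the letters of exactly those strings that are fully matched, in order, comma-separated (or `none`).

B, D, E

A. "00" → no match
B. "" → match
C → no match
D. "0" → match
E. "2" → match
F. "11" → no match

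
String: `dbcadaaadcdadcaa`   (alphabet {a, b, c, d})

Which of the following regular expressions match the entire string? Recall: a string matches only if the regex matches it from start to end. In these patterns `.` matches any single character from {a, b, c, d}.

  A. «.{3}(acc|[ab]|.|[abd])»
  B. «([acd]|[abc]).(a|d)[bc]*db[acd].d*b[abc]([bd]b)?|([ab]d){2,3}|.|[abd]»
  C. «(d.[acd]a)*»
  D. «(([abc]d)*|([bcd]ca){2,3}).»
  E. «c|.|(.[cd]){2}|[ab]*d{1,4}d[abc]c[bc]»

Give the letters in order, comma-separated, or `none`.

A → no match
B → no match
C → match
D → no match
E → no match

C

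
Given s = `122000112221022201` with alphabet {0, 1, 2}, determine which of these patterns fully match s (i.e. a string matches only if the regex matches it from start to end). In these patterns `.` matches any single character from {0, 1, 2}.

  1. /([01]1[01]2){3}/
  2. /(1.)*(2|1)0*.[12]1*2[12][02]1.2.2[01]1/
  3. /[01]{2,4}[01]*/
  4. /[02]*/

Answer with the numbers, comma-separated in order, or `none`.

1 → no match — must end with `2`
2 → match
3 → no match
4 → no match

2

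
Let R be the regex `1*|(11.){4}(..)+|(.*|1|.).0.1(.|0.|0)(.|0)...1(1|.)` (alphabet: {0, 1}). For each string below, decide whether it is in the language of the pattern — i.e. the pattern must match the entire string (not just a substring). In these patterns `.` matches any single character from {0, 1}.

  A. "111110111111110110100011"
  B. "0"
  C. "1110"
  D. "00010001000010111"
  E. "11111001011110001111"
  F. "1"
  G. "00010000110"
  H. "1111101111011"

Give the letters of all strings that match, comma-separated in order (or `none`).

A → match
B → no match
C → no match
D → no match
E → no match
F → match
G → match
H → no match

A, F, G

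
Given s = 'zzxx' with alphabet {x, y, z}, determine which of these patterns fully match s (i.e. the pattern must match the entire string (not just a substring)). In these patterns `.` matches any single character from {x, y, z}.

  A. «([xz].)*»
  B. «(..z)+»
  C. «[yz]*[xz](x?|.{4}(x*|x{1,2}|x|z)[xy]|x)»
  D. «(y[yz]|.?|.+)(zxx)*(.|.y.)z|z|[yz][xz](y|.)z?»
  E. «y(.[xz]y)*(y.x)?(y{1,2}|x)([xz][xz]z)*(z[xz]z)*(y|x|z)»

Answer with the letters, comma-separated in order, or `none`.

A, C

A → match
B → no match — must end with 'z'
C → match
D → no match
E → no match — must start with 'y'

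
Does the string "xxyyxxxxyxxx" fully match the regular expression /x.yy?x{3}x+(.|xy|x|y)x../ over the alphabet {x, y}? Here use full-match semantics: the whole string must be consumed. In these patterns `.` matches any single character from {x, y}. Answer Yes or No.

Yes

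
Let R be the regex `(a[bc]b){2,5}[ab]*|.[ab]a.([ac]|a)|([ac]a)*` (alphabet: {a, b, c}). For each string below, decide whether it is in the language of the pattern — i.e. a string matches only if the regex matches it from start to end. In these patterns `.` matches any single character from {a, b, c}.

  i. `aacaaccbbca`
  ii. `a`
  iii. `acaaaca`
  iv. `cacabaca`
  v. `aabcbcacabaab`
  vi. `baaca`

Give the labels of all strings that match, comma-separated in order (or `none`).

vi

i → no match
ii → no match
iii → no match
iv → no match
v → no match
vi → match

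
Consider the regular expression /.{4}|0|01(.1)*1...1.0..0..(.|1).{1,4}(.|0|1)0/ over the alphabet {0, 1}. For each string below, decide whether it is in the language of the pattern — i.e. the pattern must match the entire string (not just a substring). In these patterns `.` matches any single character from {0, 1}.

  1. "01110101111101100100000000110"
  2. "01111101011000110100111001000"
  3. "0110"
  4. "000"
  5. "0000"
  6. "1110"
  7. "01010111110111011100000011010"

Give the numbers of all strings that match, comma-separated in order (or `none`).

1 → match
2 → match
3. "0110" → match
4. "000" → no match
5. "0000" → match
6. "1110" → match
7 → match

1, 2, 3, 5, 6, 7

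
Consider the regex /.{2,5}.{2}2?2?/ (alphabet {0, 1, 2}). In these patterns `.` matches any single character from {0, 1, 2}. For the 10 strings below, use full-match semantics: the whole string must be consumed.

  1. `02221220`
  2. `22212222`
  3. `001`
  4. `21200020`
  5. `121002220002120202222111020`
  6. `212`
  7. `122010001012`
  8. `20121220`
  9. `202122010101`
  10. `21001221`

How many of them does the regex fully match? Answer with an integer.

1

1 → no match
2 → match
3 → no match
4 → no match
5 → no match
6 → no match
7 → no match
8 → no match
9 → no match
10 → no match
Total matched: 1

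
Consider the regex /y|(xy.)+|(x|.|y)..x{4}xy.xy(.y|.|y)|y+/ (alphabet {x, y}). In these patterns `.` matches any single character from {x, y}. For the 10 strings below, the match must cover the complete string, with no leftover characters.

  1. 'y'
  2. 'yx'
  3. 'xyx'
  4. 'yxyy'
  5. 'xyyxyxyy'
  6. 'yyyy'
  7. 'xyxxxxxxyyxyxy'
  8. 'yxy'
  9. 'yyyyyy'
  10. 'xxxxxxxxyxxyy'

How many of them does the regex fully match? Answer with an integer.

6

1. 'y' → match
2. 'yx' → no match
3. 'xyx' → match
4. 'yxyy' → no match
5. 'xyyxyxyy' → no match
6. 'yyyy' → match
7 → match
8. 'yxy' → no match
9. 'yyyyyy' → match
10 → match
Total matched: 6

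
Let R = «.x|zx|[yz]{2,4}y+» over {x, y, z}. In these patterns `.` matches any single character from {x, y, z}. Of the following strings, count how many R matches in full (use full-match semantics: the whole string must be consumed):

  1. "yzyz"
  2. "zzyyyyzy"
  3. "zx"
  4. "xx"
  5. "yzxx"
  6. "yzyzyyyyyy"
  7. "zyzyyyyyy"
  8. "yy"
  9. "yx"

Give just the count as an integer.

1 → no match
2 → no match
3 → match
4 → match
5 → no match
6 → match
7 → match
8 → no match
9 → match
Total matched: 5

5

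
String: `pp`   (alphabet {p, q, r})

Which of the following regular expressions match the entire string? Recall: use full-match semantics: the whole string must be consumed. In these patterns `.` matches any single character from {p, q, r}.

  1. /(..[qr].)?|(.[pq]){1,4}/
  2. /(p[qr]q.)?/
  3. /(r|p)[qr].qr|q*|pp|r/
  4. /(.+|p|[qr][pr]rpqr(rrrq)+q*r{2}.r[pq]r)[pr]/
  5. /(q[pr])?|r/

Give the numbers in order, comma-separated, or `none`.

1, 3, 4

1 → match
2 → no match
3 → match
4 → match
5 → no match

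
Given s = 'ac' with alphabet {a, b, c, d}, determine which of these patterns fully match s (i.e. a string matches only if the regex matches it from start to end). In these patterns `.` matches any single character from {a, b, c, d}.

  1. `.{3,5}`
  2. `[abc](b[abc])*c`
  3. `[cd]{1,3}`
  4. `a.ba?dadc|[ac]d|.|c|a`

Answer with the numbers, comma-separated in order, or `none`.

1 → no match
2 → match
3 → no match
4 → no match

2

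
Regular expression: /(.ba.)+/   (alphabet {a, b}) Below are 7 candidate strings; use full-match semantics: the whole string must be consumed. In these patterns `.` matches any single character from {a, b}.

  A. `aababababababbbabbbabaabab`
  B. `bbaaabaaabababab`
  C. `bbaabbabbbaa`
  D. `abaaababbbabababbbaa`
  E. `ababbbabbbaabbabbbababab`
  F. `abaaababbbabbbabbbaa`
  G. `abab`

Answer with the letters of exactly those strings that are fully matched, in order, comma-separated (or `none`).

B, C, D, E, F, G

A → no match
B → match
C → match
D → match
E → match
F → match
G → match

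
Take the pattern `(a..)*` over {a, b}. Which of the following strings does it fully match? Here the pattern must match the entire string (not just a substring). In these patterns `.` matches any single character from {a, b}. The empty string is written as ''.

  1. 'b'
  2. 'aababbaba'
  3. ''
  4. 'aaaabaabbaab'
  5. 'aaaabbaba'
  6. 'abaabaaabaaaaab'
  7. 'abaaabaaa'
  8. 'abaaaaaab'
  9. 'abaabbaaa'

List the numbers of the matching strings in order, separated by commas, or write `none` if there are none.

2, 3, 4, 5, 6, 7, 8, 9

1 → no match
2 → match
3 → match
4 → match
5 → match
6 → match
7 → match
8 → match
9 → match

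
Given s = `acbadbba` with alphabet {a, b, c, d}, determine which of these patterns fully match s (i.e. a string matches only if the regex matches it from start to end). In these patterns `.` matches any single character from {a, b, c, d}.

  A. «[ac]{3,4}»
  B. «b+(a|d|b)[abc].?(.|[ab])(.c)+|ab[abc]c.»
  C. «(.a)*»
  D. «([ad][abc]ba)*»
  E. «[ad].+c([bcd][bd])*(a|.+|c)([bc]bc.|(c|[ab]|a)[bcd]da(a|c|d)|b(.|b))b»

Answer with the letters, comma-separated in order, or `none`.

A → no match
B → no match
C → no match
D → match
E → no match — must end with `b`

D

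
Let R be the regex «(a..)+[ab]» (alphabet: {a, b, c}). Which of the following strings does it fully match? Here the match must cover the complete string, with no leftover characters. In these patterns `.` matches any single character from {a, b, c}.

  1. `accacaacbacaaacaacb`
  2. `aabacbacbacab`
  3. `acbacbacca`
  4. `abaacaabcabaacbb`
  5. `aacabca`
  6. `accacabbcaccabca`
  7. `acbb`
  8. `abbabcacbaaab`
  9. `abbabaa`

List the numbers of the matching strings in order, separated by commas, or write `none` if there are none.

1, 2, 3, 4, 5, 7, 8, 9

1 → match
2 → match
3 → match
4 → match
5 → match
6 → no match
7 → match
8 → match
9 → match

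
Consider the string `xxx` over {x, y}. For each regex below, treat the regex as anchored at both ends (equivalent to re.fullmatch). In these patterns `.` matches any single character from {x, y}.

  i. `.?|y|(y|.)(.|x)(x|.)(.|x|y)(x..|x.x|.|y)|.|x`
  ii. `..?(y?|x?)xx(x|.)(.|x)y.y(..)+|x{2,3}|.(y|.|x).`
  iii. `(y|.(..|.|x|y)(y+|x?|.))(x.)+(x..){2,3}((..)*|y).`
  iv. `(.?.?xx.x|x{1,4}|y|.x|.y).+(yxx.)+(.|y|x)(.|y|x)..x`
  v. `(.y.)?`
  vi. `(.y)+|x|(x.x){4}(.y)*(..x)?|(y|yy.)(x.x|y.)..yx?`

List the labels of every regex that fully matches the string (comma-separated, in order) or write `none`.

ii

i → no match
ii → match
iii → no match
iv → no match
v → no match
vi → no match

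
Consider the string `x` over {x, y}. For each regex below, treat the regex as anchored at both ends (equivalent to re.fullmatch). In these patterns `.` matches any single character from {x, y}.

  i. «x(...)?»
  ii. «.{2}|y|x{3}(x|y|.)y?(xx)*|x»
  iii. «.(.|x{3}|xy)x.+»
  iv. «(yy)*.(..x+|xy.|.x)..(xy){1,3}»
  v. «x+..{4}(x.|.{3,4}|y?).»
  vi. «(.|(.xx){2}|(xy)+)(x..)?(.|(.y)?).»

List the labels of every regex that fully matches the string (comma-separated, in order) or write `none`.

i → match
ii → match
iii → no match
iv → no match — must end with `xy`
v → no match
vi → no match

i, ii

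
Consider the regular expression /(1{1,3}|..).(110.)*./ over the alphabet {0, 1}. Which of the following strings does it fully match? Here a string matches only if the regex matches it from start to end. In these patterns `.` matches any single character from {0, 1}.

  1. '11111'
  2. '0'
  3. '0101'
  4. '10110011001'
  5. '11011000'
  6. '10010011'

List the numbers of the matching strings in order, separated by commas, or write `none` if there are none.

1 → match
2 → no match
3 → match
4 → match
5 → match
6 → no match

1, 3, 4, 5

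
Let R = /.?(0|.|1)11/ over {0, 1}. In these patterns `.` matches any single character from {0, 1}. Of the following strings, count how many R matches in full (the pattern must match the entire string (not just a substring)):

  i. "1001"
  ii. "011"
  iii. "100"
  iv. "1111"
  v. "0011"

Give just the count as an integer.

3

i → no match — must end with "11"
ii → match
iii → no match — must end with "11"
iv → match
v → match
Total matched: 3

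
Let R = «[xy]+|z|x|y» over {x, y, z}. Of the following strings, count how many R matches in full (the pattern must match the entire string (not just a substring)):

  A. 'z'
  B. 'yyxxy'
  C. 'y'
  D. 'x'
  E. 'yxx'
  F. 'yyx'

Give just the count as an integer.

6

A → match
B → match
C → match
D → match
E → match
F → match
Total matched: 6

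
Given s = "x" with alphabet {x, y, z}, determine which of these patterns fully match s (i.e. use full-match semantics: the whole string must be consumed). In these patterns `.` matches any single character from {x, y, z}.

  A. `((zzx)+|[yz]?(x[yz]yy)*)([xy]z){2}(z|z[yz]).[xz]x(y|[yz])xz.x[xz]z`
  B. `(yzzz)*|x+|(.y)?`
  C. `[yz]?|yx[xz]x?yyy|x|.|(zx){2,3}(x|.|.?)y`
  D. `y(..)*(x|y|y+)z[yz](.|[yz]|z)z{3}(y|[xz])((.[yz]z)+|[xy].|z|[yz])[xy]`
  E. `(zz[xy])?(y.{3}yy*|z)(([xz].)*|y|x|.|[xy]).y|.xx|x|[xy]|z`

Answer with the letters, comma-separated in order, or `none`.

B, C, E

A → no match — must end with "z"
B → match
C → match
D → no match — must start with "y"
E → match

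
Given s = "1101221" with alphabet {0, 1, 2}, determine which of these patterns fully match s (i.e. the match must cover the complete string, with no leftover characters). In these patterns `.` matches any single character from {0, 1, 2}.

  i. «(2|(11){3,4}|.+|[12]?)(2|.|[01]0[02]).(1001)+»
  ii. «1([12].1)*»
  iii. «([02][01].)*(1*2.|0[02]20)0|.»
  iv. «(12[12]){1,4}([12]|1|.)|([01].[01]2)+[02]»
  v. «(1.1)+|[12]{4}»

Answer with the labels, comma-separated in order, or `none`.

i → no match — must end with "1001"
ii → match
iii → no match
iv → no match
v → no match

ii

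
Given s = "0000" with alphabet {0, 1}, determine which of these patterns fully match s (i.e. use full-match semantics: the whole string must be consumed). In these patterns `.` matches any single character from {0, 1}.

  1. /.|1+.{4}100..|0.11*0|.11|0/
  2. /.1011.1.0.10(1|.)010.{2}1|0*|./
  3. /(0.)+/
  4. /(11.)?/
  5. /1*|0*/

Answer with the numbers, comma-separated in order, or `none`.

1 → no match
2 → match
3 → match
4 → no match
5 → match

2, 3, 5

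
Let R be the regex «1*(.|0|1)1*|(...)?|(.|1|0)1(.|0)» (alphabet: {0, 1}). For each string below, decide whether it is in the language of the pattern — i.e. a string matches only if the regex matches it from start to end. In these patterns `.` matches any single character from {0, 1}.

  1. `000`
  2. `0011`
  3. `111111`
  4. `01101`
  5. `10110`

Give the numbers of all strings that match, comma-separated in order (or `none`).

1, 3

1 → match
2 → no match
3 → match
4 → no match
5 → no match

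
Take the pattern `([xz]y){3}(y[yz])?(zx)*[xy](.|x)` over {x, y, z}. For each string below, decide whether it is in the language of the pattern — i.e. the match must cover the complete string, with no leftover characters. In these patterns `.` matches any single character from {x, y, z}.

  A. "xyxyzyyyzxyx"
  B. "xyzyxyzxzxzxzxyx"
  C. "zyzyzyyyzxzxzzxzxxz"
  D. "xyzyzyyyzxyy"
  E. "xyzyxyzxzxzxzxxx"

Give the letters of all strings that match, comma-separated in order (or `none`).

A, B, D, E

A → match
B → match
C → no match
D → match
E → match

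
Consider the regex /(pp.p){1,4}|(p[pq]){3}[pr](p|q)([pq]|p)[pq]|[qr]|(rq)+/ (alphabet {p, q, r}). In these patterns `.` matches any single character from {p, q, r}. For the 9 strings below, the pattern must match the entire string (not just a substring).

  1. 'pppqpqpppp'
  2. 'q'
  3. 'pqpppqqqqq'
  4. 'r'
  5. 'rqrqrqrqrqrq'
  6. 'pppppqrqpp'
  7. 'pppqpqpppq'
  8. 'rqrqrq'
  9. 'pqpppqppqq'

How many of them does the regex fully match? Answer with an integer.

1 → match
2 → match
3 → no match
4 → match
5 → match
6 → match
7 → match
8 → match
9 → match
Total matched: 8

8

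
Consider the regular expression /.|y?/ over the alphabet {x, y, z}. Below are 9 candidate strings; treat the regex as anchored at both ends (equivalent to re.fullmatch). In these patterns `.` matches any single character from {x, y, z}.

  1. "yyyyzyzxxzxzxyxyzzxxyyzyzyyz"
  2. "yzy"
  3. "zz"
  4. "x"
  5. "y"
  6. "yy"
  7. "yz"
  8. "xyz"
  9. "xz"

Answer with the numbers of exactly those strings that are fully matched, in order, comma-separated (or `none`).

4, 5

1 → no match
2 → no match
3 → no match
4 → match
5 → match
6 → no match
7 → no match
8 → no match
9 → no match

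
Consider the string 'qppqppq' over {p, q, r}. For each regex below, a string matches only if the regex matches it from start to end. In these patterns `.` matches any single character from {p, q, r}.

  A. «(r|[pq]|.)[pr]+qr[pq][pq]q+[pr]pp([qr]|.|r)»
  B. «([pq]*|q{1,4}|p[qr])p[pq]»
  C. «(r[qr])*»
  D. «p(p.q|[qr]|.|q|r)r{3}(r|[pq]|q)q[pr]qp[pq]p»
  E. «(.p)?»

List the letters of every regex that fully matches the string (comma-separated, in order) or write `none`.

A → no match
B → match
C → no match
D → no match — must start with 'p'
E → no match

B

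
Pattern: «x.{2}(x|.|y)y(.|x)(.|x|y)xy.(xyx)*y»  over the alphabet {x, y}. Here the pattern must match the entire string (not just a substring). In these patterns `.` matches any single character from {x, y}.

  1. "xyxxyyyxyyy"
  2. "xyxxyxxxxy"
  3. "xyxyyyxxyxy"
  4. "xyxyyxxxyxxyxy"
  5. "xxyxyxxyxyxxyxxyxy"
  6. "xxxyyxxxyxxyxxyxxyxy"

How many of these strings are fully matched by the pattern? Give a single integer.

1 → match
2 → no match
3 → match
4 → match
5 → no match
6 → match
Total matched: 4

4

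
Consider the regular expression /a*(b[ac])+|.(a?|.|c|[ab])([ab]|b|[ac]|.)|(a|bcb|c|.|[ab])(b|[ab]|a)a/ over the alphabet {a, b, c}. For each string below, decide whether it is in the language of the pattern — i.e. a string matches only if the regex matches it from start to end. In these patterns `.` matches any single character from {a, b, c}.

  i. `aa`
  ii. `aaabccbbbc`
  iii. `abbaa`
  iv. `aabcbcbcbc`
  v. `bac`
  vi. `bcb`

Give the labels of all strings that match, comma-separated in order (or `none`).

i → match
ii → no match
iii → no match
iv → match
v → match
vi → match

i, iv, v, vi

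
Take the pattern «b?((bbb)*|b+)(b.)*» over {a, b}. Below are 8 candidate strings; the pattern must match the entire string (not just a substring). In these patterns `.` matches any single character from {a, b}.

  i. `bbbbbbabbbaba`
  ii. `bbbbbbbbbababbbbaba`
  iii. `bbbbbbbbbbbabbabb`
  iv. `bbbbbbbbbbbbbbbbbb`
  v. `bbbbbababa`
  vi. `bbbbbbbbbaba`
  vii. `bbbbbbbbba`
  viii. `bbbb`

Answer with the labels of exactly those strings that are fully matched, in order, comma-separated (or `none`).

i → match
ii → no match
iii → no match
iv → match
v → match
vi → match
vii → match
viii → match

i, iv, v, vi, vii, viii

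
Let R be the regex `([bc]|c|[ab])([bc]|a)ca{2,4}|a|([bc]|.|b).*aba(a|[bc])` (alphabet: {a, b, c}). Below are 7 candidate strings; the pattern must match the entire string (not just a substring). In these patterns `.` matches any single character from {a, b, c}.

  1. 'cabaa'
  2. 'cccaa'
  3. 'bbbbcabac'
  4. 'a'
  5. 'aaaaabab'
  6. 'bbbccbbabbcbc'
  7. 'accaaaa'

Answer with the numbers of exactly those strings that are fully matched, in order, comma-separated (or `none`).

1. 'cabaa' → match
2. 'cccaa' → match
3. 'bbbbcabac' → match
4. 'a' → match
5. 'aaaaabab' → match
6 → no match
7. 'accaaaa' → match

1, 2, 3, 4, 5, 7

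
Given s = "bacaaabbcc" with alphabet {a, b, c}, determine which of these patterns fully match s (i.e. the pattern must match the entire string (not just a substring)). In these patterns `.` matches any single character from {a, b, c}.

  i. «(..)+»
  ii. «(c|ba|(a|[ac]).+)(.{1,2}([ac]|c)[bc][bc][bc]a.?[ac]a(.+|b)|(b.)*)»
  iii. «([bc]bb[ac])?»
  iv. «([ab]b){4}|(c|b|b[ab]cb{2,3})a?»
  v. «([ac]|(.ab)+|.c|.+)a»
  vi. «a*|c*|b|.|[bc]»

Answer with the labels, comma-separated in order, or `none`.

i → match
ii → no match
iii → no match
iv → no match
v → no match — must end with "a"
vi → no match

i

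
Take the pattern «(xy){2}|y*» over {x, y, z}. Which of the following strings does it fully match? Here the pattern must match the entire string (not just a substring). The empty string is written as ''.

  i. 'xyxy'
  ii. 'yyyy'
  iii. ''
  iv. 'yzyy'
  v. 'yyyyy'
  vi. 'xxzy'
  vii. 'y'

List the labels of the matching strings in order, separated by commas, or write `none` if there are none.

i, ii, iii, v, vii

i. 'xyxy' → match
ii. 'yyyy' → match
iii. '' → match
iv. 'yzyy' → no match
v. 'yyyyy' → match
vi. 'xxzy' → no match
vii. 'y' → match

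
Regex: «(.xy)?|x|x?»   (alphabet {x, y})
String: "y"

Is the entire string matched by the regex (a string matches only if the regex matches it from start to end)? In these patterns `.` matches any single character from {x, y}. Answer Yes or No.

No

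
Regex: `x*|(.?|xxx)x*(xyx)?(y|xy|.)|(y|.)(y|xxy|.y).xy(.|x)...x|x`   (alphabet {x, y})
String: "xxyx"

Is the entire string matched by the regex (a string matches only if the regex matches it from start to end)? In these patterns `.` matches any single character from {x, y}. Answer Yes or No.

No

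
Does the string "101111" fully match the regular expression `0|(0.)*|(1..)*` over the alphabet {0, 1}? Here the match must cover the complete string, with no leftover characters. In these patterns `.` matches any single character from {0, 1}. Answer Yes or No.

Yes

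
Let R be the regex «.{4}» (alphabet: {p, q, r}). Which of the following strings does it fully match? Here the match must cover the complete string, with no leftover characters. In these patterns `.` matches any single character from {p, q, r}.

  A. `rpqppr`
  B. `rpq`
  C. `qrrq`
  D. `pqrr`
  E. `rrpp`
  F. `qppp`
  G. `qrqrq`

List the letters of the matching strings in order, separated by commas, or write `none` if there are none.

C, D, E, F

A → no match
B → no match
C → match
D → match
E → match
F → match
G → no match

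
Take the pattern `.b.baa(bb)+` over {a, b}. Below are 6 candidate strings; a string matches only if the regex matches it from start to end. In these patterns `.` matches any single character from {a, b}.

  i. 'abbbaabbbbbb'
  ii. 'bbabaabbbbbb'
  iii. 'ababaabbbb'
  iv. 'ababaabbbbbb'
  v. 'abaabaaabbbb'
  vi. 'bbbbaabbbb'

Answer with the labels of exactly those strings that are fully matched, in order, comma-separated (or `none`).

i → match
ii → match
iii → match
iv → match
v → no match
vi → match

i, ii, iii, iv, vi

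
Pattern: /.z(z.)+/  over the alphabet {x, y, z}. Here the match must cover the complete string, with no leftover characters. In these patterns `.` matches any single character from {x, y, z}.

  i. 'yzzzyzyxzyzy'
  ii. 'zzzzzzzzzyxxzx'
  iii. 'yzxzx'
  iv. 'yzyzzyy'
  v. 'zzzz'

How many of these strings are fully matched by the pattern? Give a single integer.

i → no match
ii → no match
iii → no match
iv → no match
v → match
Total matched: 1

1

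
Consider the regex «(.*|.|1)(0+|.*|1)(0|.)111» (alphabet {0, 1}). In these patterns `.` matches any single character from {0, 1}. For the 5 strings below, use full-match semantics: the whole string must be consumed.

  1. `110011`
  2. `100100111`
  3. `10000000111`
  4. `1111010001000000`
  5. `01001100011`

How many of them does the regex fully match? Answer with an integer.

2

1 → no match — must end with `111`
2 → match
3 → match
4 → no match — must end with `111`
5 → no match — must end with `111`
Total matched: 2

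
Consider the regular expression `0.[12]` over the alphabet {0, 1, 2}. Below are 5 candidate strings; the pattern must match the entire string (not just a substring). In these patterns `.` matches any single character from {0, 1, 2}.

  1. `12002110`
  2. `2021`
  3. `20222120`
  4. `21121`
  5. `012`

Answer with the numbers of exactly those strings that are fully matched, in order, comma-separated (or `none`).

1 → no match — must start with `0`
2 → no match — must start with `0`
3 → no match — must start with `0`
4 → no match — must start with `0`
5 → match

5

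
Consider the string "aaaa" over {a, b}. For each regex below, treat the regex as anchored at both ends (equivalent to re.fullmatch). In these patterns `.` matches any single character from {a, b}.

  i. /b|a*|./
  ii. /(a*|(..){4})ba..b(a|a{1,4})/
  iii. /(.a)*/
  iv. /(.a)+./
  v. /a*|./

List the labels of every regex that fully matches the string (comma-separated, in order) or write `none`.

i, iii, v

i → match
ii → no match
iii → match
iv → no match
v → match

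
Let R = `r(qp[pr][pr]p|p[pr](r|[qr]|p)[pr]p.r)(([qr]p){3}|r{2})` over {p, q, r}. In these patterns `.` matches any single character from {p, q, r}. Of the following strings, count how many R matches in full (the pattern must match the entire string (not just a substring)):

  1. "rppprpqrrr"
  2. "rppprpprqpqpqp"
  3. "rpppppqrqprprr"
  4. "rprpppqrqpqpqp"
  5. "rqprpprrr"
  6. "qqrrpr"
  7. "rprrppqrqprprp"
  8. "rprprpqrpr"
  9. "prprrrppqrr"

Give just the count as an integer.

4

1 → match
2 → match
3 → no match
4 → match
5 → no match
6 → no match — must start with "r"
7 → match
8 → no match
9 → no match — must start with "r"
Total matched: 4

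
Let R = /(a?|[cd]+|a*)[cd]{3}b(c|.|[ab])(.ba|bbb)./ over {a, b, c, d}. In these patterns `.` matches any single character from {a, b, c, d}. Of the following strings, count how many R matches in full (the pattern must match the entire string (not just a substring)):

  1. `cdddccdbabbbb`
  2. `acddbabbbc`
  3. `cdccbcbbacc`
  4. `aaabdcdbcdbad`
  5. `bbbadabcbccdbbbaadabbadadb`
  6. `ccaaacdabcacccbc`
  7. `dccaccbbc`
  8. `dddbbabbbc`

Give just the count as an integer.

2

1 → match
2 → match
3 → no match
4 → no match
5 → no match
6 → no match
7 → no match
8 → no match
Total matched: 2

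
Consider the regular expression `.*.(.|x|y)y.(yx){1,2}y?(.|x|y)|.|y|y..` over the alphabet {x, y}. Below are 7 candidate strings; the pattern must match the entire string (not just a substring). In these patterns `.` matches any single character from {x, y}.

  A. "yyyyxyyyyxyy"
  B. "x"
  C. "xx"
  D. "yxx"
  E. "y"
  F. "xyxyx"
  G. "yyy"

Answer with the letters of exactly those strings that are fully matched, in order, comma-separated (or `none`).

A, B, D, E, G

A → match
B → match
C → no match
D → match
E → match
F → no match
G → match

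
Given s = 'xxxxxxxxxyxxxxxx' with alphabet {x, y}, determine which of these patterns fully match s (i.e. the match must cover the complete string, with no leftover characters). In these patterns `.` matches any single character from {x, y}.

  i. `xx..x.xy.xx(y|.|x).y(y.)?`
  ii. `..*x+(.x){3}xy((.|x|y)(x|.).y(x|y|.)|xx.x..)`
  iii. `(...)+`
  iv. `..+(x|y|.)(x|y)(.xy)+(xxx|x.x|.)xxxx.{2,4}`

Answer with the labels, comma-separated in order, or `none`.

i → no match
ii → match
iii → no match
iv → no match

ii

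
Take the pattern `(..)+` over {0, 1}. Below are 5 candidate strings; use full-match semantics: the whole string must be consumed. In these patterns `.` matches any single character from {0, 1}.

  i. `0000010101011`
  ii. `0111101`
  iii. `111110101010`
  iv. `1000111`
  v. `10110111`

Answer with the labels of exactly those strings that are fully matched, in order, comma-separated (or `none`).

iii, v

i → no match
ii → no match
iii → match
iv → no match
v → match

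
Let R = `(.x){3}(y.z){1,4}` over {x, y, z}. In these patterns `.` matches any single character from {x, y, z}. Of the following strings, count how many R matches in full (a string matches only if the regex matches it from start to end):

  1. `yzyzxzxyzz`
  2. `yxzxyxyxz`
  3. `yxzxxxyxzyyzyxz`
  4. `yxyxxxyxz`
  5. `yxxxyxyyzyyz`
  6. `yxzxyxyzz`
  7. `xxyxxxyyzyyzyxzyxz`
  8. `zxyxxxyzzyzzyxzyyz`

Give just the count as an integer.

1. `yzyzxzxyzz` → no match
2. `yxzxyxyxz` → match
3 → match
4. `yxyxxxyxz` → match
5. `yxxxyxyyzyyz` → match
6. `yxzxyxyzz` → match
7 → match
8 → match
Total matched: 7

7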